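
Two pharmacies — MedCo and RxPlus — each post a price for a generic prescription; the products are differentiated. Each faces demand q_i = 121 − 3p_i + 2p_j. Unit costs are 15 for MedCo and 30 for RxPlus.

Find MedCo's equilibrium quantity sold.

MedCo's profit: π = (p_{MedCo} − 15)(121 − 3p_{MedCo} + 2p_{RxPlus}).
∂π/∂p_{MedCo} = 166 − 6p_{MedCo} + 2p_{RxPlus} = 0 ⇒ p_{MedCo} = 83/3 + (1/3)p_{RxPlus}.
Similarly p_{RxPlus} = 211/6 + (1/3)p_{MedCo}.
Substituting the second reaction function into the first: p_{MedCo} = 83/3 + (1/3)(211/6 + (1/3)p_{MedCo}), which gives (8/9)p_{MedCo} = 709/18 ⇒ p_{MedCo} = 44.3125.
Then p_{RxPlus} = 211/6 + (1/3)·44.3125 = 49.9375.
q_{MedCo} = 121 − 3·44.3125 + 2·49.9375 = 87.9375.

87.9375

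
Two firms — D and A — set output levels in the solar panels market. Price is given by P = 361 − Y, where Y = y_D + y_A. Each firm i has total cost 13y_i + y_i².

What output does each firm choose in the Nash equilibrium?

69.6

Firm D's profit: π = y_D(361 − (y_D + y_A)) − 13y_D − y_D².
∂π/∂y_D = 348 − 4y_D − y_A = 0, so y_D = 87 − 0.25y_A.
By symmetry y_A = y_D; substituting into the reaction function, 1.25y_D = 87 and y_D = 69.6.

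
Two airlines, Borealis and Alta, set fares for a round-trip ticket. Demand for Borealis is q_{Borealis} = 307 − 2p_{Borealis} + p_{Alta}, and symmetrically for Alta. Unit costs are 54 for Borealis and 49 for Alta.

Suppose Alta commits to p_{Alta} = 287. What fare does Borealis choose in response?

Borealis's profit: π = (p_{Borealis} − 54)(307 − 2p_{Borealis} + p_{Alta}).
∂π/∂p_{Borealis} = 415 − 4p_{Borealis} + p_{Alta} = 0 ⇒ p_{Borealis} = 103.75 + 0.25p_{Alta}.
At p_{Alta} = 287: p_{Borealis} = 103.75 + 0.25·287 = 175.5.

175.5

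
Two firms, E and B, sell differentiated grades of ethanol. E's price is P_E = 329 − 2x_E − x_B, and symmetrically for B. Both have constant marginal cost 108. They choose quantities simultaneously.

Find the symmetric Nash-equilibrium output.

Firm E's profit: π = x_E(329 − 2x_E − x_B) − 108x_E.
∂π/∂x_E = 221 − 4x_E − x_B = 0 ⇒ x_E = 55.25 − 0.25x_B.
Setting x_E = x_B in the reaction function: x_E = 55.25 − 0.25x_E, so x_E = 55.25 / 1.25 = 44.2.

44.2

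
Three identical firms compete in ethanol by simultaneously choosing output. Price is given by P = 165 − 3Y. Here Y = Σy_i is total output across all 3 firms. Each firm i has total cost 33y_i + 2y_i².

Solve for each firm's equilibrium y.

8.25

A representative firm's profit is π_i = y_i(165 − 3Y) − 33y_i − 2y_i², with Y = y_i + Σ_{j≠i} y_j.
First-order condition: 132 − 10y_i − 3Σ_{j≠i} y_j = 0.
With identical firms, set every y_j = y: then 132 − 10y − 6y = 0, i.e. y = 132/16 = 8.25.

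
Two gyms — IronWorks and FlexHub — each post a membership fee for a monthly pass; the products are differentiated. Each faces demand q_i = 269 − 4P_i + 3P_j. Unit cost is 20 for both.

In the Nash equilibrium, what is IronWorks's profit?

IronWorks's profit: π = (P_{IronWorks} − 20)(269 − 4P_{IronWorks} + 3P_{FlexHub}).
∂π/∂P_{IronWorks} = 349 − 8P_{IronWorks} + 3P_{FlexHub} = 0 ⇒ P_{IronWorks} = 43.625 + 0.375P_{FlexHub}.
The game is symmetric, so in equilibrium P_{FlexHub} = P_{IronWorks}: the reaction function gives 0.625P_{IronWorks} = 43.625, hence P_{IronWorks} = 69.8.
q_{IronWorks} = 269 − 4·69.8 + 3·69.8 = 199.2.
Profit = (69.8 − 20)·199.2 = 9920.16.

9920.16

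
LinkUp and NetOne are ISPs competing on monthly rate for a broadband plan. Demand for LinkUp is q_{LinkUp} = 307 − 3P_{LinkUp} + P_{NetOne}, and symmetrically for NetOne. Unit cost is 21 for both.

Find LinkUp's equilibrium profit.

LinkUp's profit: π = (P_{LinkUp} − 21)(307 − 3P_{LinkUp} + P_{NetOne}).
∂π/∂P_{LinkUp} = 370 − 6P_{LinkUp} + P_{NetOne} = 0 ⇒ P_{LinkUp} = 185/3 + (1/6)P_{NetOne}.
Setting P_{LinkUp} = P_{NetOne} in the reaction function: P_{LinkUp} = 185/3 + (1/6)P_{LinkUp}, so P_{LinkUp} = (185/3) / (5/6) = 74.
q_{LinkUp} = 307 − 3·74 + 74 = 159.
Profit = (74 − 21)·159 = 8427.

8427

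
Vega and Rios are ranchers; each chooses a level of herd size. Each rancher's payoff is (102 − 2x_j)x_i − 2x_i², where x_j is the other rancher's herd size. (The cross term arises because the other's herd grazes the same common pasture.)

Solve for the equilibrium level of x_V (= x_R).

Vega's payoff is (102 − 2x_R)x_V − 2x_V².
∂π/∂x_V = 102 − 2x_R − 4x_V = 0, so x_V = 25.5 − 0.5x_R.
By symmetry x_R = x_V; substituting into the reaction function, 1.5x_V = 25.5 and x_V = 17.

17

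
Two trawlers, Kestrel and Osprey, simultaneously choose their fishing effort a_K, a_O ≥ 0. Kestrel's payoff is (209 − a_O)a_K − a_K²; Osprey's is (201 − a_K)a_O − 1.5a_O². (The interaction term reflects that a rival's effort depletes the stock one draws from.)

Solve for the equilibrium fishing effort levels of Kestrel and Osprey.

85.2, 38.6

Expanding Kestrel's payoff: 209a_K − a_Oa_K − a_K².
∂π/∂a_K = 209 − a_O − 2a_K = 0, so a_K = 104.5 − 0.5a_O.
Likewise for Osprey: a_O = 67 − (1/3)a_K.
Solving the two reaction functions simultaneously: (1 − (−0.5)(−1/3))a_K = 104.5 − 0.5·67, so (5/6)a_K = 71 and a_K = 85.2.
Then a_O = 67 − (1/3)·85.2 = 38.6.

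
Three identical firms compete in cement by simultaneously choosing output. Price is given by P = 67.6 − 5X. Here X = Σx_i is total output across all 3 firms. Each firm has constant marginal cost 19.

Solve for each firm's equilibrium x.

2.43

A representative firm's profit is π_i = x_i(67.6 − 5X) − 19x_i, with X = x_i + Σ_{j≠i} x_j.
First-order condition: 48.6 − 10x_i − 5Σ_{j≠i} x_j = 0.
Imposing symmetry (x_j = x for all j) turns Σ_{j≠i} x_j into 2x, so 48.6 = 20x and x = 2.43.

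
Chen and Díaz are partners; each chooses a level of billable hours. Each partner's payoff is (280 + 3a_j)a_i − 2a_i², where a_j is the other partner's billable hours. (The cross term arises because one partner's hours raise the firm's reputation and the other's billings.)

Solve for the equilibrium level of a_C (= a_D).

Chen's payoff is (280 + 3a_D)a_C − 2a_C².
∂π/∂a_C = 280 + 3a_D − 4a_C = 0, so a_C = 70 + 0.75a_D.
By symmetry a_D = a_C; substituting into the reaction function, 0.25a_C = 70 and a_C = 280.

280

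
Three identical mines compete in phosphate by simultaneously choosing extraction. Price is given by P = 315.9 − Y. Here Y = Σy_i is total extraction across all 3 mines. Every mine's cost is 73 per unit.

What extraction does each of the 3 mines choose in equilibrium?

A representative mine's profit is π_i = y_i(315.9 − Y) − 73y_i, with Y = y_i + Σ_{j≠i} y_j.
First-order condition: 242.9 − 2y_i − Σ_{j≠i} y_j = 0.
In a symmetric equilibrium every mine chooses the same y, so Σ_{j≠i} y_j = 2y. The condition becomes 242.9 − 4y = 0, giving y = 242.9/4 = 60.725.

60.725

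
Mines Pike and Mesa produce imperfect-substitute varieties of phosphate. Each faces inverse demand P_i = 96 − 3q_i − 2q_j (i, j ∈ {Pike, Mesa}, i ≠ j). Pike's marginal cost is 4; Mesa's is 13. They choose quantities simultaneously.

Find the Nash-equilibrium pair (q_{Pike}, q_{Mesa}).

Mine Pike's profit: π = q_{Pike}(96 − 3q_{Pike} − 2q_{Mesa}) − 4q_{Pike}.
∂π/∂q_{Pike} = 92 − 6q_{Pike} − 2q_{Mesa} = 0 ⇒ q_{Pike} = 46/3 − (1/3)q_{Mesa}.
Similarly q_{Mesa} = 83/6 − (1/3)q_{Pike}.
Solving the two reaction functions simultaneously: (1 − (−1/3)(−1/3))q_{Pike} = 46/3 − (1/3)·(83/6), so (8/9)q_{Pike} = 193/18 and q_{Pike} = 12.0625.
Then q_{Mesa} = 83/6 − (1/3)·12.0625 = 9.8125.

12.0625, 9.8125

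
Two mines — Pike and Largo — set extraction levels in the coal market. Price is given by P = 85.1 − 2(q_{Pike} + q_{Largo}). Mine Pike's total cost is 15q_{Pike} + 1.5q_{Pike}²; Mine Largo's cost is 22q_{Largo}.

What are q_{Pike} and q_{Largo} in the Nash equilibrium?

Mine Pike's profit: π = q_{Pike}(85.1 − 2(q_{Pike} + q_{Largo})) − 15q_{Pike} − 1.5q_{Pike}².
∂π/∂q_{Pike} = 70.1 − 7q_{Pike} − 2q_{Largo} = 0, so q_{Pike} = 701/70 − (2/7)q_{Largo}.
For Largo: ∂π/∂q_{Largo} = 63.1 − 4q_{Largo} − 2q_{Pike} = 0 ⇒ q_{Largo} = 15.775 − 0.5q_{Pike}.
Solving the two reaction functions simultaneously: (1 − (−2/7)(−0.5))q_{Pike} = 701/70 − (2/7)·15.775, so (6/7)q_{Pike} = 771/140 and q_{Pike} = 6.425.
Then q_{Largo} = 15.775 − 0.5·6.425 = 12.5625.

6.425, 12.5625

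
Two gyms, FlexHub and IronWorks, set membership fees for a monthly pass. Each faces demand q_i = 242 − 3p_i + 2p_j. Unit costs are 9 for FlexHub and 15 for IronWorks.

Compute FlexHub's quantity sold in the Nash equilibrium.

FlexHub's profit: π = (p_{FlexHub} − 9)(242 − 3p_{FlexHub} + 2p_{IronWorks}).
∂π/∂p_{FlexHub} = 269 − 6p_{FlexHub} + 2p_{IronWorks} = 0 ⇒ p_{FlexHub} = 269/6 + (1/3)p_{IronWorks}.
Similarly p_{IronWorks} = 287/6 + (1/3)p_{FlexHub}.
Substituting the second reaction function into the first: p_{FlexHub} = 269/6 + (1/3)(287/6 + (1/3)p_{FlexHub}), which gives (8/9)p_{FlexHub} = 547/9 ⇒ p_{FlexHub} = 68.375.
Then p_{IronWorks} = 287/6 + (1/3)·68.375 = 70.625.
q_{FlexHub} = 242 − 3·68.375 + 2·70.625 = 178.125.

178.125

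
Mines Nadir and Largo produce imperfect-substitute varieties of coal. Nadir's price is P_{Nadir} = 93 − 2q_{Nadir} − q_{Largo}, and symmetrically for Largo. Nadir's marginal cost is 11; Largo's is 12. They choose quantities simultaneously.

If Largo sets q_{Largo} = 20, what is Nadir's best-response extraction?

15.5

Mine Nadir's profit: π = q_{Nadir}(93 − 2q_{Nadir} − q_{Largo}) − 11q_{Nadir}.
∂π/∂q_{Nadir} = 82 − 4q_{Nadir} − q_{Largo} = 0 ⇒ q_{Nadir} = 20.5 − 0.25q_{Largo}.
At q_{Largo} = 20: q_{Nadir} = 20.5 − 0.25·20 = 15.5.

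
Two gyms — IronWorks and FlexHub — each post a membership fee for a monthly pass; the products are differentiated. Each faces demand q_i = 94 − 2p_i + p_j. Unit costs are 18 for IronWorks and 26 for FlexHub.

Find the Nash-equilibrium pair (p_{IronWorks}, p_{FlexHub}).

IronWorks's profit: π = (p_{IronWorks} − 18)(94 − 2p_{IronWorks} + p_{FlexHub}).
∂π/∂p_{IronWorks} = 130 − 4p_{IronWorks} + p_{FlexHub} = 0 ⇒ p_{IronWorks} = 32.5 + 0.25p_{FlexHub}.
Similarly p_{FlexHub} = 36.5 + 0.25p_{IronWorks}.
Solving the two reaction functions simultaneously: (1 − (0.25)(0.25))p_{IronWorks} = 32.5 + 0.25·36.5, so 0.9375p_{IronWorks} = 41.625 and p_{IronWorks} = 44.4.
Then p_{FlexHub} = 36.5 + 0.25·44.4 = 47.6.

44.4, 47.6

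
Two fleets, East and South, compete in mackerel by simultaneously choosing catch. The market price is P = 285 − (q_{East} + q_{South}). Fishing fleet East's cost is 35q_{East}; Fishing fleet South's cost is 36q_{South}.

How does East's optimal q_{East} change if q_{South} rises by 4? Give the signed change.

-2

Fishing fleet East's profit: π = q_{East}(285 − (q_{East} + q_{South})) − 35q_{East}.
∂π/∂q_{East} = 250 − 2q_{East} − q_{South} = 0, so q_{East} = 125 − 0.5q_{South}.
The reaction-function slope is −0.5, so a 4-unit rise in q_{South} moves q_{East} by −0.5 × 4 = −2. East's best response falls — the actions are strategic substitutes.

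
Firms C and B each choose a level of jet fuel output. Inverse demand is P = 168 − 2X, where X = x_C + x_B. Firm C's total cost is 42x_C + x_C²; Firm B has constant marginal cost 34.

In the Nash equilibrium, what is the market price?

Firm C's profit: π = x_C(168 − 2(x_C + x_B)) − 42x_C − x_C².
∂π/∂x_C = 126 − 6x_C − 2x_B = 0, so x_C = 21 − (1/3)x_B.
For B: ∂π/∂x_B = 134 − 4x_B − 2x_C = 0 ⇒ x_B = 33.5 − 0.5x_C.
Solving the two reaction functions simultaneously: (1 − (−1/3)(−0.5))x_C = 21 − (1/3)·33.5, so (5/6)x_C = 59/6 and x_C = 11.8.
Then x_B = 33.5 − 0.5·11.8 = 27.6.
Equilibrium price: P = 168 − 2·39.4 = 89.2.

89.2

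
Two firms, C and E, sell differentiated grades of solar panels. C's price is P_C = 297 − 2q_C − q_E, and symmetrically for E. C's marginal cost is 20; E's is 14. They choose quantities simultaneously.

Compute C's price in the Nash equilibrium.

130

Firm C's profit: π = q_C(297 − 2q_C − q_E) − 20q_C.
∂π/∂q_C = 277 − 4q_C − q_E = 0 ⇒ q_C = 69.25 − 0.25q_E.
Similarly q_E = 70.75 − 0.25q_C.
Plugging q_E into C's best response: q_C = 69.25 − 0.25(70.75 − 0.25q_C) ⇒ 0.9375q_C = 51.5625, so q_C = 55.
Then q_E = 70.75 − 0.25·55 = 57.
P_C = 297 − 2·55 − 57 = 130.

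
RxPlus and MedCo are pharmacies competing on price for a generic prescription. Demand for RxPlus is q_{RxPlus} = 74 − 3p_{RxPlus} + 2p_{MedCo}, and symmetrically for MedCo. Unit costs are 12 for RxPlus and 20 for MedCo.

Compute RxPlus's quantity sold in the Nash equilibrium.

RxPlus's profit: π = (p_{RxPlus} − 12)(74 − 3p_{RxPlus} + 2p_{MedCo}).
∂π/∂p_{RxPlus} = 110 − 6p_{RxPlus} + 2p_{MedCo} = 0 ⇒ p_{RxPlus} = 55/3 + (1/3)p_{MedCo}.
Similarly p_{MedCo} = 67/3 + (1/3)p_{RxPlus}.
Solving the two reaction functions simultaneously: (1 − (1/3)(1/3))p_{RxPlus} = 55/3 + (1/3)·(67/3), so (8/9)p_{RxPlus} = 232/9 and p_{RxPlus} = 29.
Then p_{MedCo} = 67/3 + (1/3)·29 = 32.
q_{RxPlus} = 74 − 3·29 + 2·32 = 51.

51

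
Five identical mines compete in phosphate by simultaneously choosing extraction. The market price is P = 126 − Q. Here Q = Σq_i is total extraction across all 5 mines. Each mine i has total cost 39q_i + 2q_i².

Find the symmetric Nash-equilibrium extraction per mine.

A representative mine's profit is π_i = q_i(126 − Q) − 39q_i − 2q_i², with Q = q_i + Σ_{j≠i} q_j.
First-order condition: 87 − 6q_i − Σ_{j≠i} q_j = 0.
With identical mines, set every q_j = q: then 87 − 6q − 4q = 0, i.e. q = 87/10 = 8.7.

8.7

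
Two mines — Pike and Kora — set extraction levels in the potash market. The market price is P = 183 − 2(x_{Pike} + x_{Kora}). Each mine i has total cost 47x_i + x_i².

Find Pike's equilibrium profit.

Mine Pike's profit: π = x_{Pike}(183 − 2(x_{Pike} + x_{Kora})) − 47x_{Pike} − x_{Pike}².
∂π/∂x_{Pike} = 136 − 6x_{Pike} − 2x_{Kora} = 0, so x_{Pike} = 68/3 − (1/3)x_{Kora}.
The game is symmetric, so in equilibrium x_{Kora} = x_{Pike}: the reaction function gives (4/3)x_{Pike} = 68/3, hence x_{Pike} = 17.
Price P = 183 − 2·34 = 115.
Pike's profit: (115 − 47)·17 − (17)² = 867.

867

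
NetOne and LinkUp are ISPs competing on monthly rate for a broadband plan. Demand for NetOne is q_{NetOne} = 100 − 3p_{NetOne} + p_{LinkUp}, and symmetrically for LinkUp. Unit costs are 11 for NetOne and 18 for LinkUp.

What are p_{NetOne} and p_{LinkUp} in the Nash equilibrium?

27.2, 30.2

NetOne's profit: π = (p_{NetOne} − 11)(100 − 3p_{NetOne} + p_{LinkUp}).
∂π/∂p_{NetOne} = 133 − 6p_{NetOne} + p_{LinkUp} = 0 ⇒ p_{NetOne} = 133/6 + (1/6)p_{LinkUp}.
Similarly p_{LinkUp} = 77/3 + (1/6)p_{NetOne}.
Plugging p_{LinkUp} into NetOne's best response: p_{NetOne} = 133/6 + (1/6)(77/3 + (1/6)p_{NetOne}) ⇒ (35/36)p_{NetOne} = 238/9, so p_{NetOne} = 27.2.
Then p_{LinkUp} = 77/3 + (1/6)·27.2 = 30.2.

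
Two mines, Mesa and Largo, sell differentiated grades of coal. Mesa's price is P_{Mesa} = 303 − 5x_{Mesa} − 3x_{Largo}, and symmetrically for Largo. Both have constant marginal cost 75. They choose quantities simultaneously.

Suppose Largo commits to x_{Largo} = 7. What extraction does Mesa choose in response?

Mine Mesa's profit: π = x_{Mesa}(303 − 5x_{Mesa} − 3x_{Largo}) − 75x_{Mesa}.
∂π/∂x_{Mesa} = 228 − 10x_{Mesa} − 3x_{Largo} = 0 ⇒ x_{Mesa} = 22.8 − 0.3x_{Largo}.
At x_{Largo} = 7: x_{Mesa} = 22.8 − 0.3·7 = 20.7.

20.7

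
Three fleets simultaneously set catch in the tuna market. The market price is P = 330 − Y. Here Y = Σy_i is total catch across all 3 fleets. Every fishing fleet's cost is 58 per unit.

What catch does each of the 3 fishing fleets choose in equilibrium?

A representative fishing fleet's profit is π_i = y_i(330 − Y) − 58y_i, with Y = y_i + Σ_{j≠i} y_j.
First-order condition: 272 − 2y_i − Σ_{j≠i} y_j = 0.
Imposing symmetry (y_j = y for all j) turns Σ_{j≠i} y_j into 2y, so 272 = 4y and y = 68.

68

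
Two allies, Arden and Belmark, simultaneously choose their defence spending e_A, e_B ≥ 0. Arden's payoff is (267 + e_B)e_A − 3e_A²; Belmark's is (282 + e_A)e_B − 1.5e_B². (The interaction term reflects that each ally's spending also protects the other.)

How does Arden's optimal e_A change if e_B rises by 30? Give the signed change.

Expanding Arden's payoff: 267e_A + e_Be_A − 3e_A².
∂π/∂e_A = 267 + e_B − 6e_A = 0, so e_A = 44.5 + (1/6)e_B.
The reaction-function slope is 1/6, so a 30-unit rise in e_B moves e_A by 1/6 × 30 = 5. Arden's best response rises — the actions are strategic complements.

5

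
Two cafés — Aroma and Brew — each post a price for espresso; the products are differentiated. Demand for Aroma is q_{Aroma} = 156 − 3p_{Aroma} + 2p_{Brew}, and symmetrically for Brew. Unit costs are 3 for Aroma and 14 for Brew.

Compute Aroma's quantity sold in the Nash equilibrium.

Aroma's profit: π = (p_{Aroma} − 3)(156 − 3p_{Aroma} + 2p_{Brew}).
∂π/∂p_{Aroma} = 165 − 6p_{Aroma} + 2p_{Brew} = 0 ⇒ p_{Aroma} = 27.5 + (1/3)p_{Brew}.
Similarly p_{Brew} = 33 + (1/3)p_{Aroma}.
Plugging p_{Brew} into Aroma's best response: p_{Aroma} = 27.5 + (1/3)(33 + (1/3)p_{Aroma}) ⇒ (8/9)p_{Aroma} = 38.5, so p_{Aroma} = 43.3125.
Then p_{Brew} = 33 + (1/3)·43.3125 = 47.4375.
q_{Aroma} = 156 − 3·43.3125 + 2·47.4375 = 120.9375.

120.9375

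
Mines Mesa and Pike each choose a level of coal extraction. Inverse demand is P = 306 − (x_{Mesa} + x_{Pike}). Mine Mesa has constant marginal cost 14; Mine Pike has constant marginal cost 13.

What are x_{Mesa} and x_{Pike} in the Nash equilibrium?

97, 98

Mine Mesa's profit: π = x_{Mesa}(306 − (x_{Mesa} + x_{Pike})) − 14x_{Mesa}.
∂π/∂x_{Mesa} = 292 − 2x_{Mesa} − x_{Pike} = 0, so x_{Mesa} = 146 − 0.5x_{Pike}.
By the same steps for Pike: x_{Pike} = 146.5 − 0.5x_{Mesa}.
Solving the two reaction functions simultaneously: (1 − (−0.5)(−0.5))x_{Mesa} = 146 − 0.5·146.5, so 0.75x_{Mesa} = 72.75 and x_{Mesa} = 97.
Then x_{Pike} = 146.5 − 0.5·97 = 98.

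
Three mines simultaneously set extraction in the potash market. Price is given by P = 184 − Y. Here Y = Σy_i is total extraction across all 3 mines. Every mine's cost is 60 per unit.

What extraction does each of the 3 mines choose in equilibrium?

31

A representative mine's profit is π_i = y_i(184 − Y) − 60y_i, with Y = y_i + Σ_{j≠i} y_j.
First-order condition: 124 − 2y_i − Σ_{j≠i} y_j = 0.
Imposing symmetry (y_j = y for all j) turns Σ_{j≠i} y_j into 2y, so 124 = 4y and y = 31.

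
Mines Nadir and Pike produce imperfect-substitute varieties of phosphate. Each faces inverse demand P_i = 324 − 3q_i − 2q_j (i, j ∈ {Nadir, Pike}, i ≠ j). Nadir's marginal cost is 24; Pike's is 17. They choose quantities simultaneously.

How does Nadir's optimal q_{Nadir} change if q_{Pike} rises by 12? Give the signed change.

Mine Nadir's profit: π = q_{Nadir}(324 − 3q_{Nadir} − 2q_{Pike}) − 24q_{Nadir}.
∂π/∂q_{Nadir} = 300 − 6q_{Nadir} − 2q_{Pike} = 0 ⇒ q_{Nadir} = 50 − (1/3)q_{Pike}.
The reaction-function slope is −1/3, so a 12-unit rise in q_{Pike} moves q_{Nadir} by −1/3 × 12 = −4. Nadir's best response falls — the actions are strategic substitutes.

-4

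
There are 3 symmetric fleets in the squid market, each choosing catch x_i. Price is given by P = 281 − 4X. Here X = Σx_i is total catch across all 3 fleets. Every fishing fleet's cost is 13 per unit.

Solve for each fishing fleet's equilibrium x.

A representative fishing fleet's profit is π_i = x_i(281 − 4X) − 13x_i, with X = x_i + Σ_{j≠i} x_j.
First-order condition: 268 − 8x_i − 4Σ_{j≠i} x_j = 0.
With identical fishing fleets, set every x_j = x: then 268 − 8x − 8x = 0, i.e. x = 268/16 = 16.75.

16.75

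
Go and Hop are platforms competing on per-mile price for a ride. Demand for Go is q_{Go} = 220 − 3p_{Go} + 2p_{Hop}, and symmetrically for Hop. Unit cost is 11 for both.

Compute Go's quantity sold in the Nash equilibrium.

156.75

Go's profit: π = (p_{Go} − 11)(220 − 3p_{Go} + 2p_{Hop}).
∂π/∂p_{Go} = 253 − 6p_{Go} + 2p_{Hop} = 0 ⇒ p_{Go} = 253/6 + (1/3)p_{Hop}.
Setting p_{Go} = p_{Hop} in the reaction function: p_{Go} = 253/6 + (1/3)p_{Go}, so p_{Go} = (253/6) / (2/3) = 63.25.
q_{Go} = 220 − 3·63.25 + 2·63.25 = 156.75.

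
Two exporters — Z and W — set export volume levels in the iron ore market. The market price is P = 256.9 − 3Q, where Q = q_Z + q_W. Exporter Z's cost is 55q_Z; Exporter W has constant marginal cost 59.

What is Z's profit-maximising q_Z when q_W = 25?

Exporter Z's profit: π = q_Z(256.9 − 3(q_Z + q_W)) − 55q_Z.
∂π/∂q_Z = 201.9 − 6q_Z − 3q_W = 0, so q_Z = 33.65 − 0.5q_W.
At q_W = 25: q_Z = 33.65 − 0.5·25 = 21.15.

21.15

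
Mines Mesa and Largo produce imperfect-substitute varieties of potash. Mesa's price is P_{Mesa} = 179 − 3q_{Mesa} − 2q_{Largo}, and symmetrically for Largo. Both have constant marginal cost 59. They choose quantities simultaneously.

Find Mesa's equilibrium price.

Mine Mesa's profit: π = q_{Mesa}(179 − 3q_{Mesa} − 2q_{Largo}) − 59q_{Mesa}.
∂π/∂q_{Mesa} = 120 − 6q_{Mesa} − 2q_{Largo} = 0 ⇒ q_{Mesa} = 20 − (1/3)q_{Largo}.
The game is symmetric, so in equilibrium q_{Largo} = q_{Mesa}: the reaction function gives (4/3)q_{Mesa} = 20, hence q_{Mesa} = 15.
P_{Mesa} = 179 − 3·15 − 2·15 = 104.

104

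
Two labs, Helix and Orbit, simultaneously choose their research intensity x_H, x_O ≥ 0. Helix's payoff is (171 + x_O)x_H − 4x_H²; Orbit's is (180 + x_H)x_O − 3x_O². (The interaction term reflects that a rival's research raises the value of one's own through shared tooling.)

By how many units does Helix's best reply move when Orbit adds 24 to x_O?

3

Expanding Helix's payoff: 171x_H + x_Ox_H − 4x_H².
∂π/∂x_H = 171 + x_O − 8x_H = 0, so x_H = 21.375 + 0.125x_O.
The reaction-function slope is 0.125, so a 24-unit rise in x_O moves x_H by 0.125 × 24 = 3. Helix's best response rises — the actions are strategic complements.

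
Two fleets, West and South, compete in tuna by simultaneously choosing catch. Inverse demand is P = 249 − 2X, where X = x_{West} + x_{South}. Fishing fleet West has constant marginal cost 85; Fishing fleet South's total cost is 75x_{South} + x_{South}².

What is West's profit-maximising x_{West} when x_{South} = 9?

Fishing fleet West's profit: π = x_{West}(249 − 2(x_{West} + x_{South})) − 85x_{West}.
∂π/∂x_{West} = 164 − 4x_{West} − 2x_{South} = 0, so x_{West} = 41 − 0.5x_{South}.
At x_{South} = 9: x_{West} = 41 − 0.5·9 = 36.5.

36.5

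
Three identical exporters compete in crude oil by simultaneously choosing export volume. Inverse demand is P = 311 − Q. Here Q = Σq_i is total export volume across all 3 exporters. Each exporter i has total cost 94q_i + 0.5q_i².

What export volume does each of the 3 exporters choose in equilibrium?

43.4

A representative exporter's profit is π_i = q_i(311 − Q) − 94q_i − 0.5q_i², with Q = q_i + Σ_{j≠i} q_j.
First-order condition: 217 − 3q_i − Σ_{j≠i} q_j = 0.
Imposing symmetry (q_j = q for all j) turns Σ_{j≠i} q_j into 2q, so 217 = 5q and q = 43.4.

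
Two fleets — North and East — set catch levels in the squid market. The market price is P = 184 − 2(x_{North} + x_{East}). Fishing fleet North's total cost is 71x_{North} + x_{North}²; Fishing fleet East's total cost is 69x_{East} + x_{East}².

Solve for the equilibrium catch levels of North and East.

14, 14.5

Fishing fleet North's profit: π = x_{North}(184 − 2(x_{North} + x_{East})) − 71x_{North} − x_{North}².
∂π/∂x_{North} = 113 − 6x_{North} − 2x_{East} = 0, so x_{North} = 113/6 − (1/3)x_{East}.
By the same steps for East: x_{East} = 115/6 − (1/3)x_{North}.
Plugging x_{East} into North's best response: x_{North} = 113/6 − (1/3)(115/6 − (1/3)x_{North}) ⇒ (8/9)x_{North} = 112/9, so x_{North} = 14.
Then x_{East} = 115/6 − (1/3)·14 = 14.5.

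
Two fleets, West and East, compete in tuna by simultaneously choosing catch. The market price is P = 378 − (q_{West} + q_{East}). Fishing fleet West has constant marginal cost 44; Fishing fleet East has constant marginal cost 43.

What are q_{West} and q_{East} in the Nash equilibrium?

Fishing fleet West's profit: π = q_{West}(378 − (q_{West} + q_{East})) − 44q_{West}.
∂π/∂q_{West} = 334 − 2q_{West} − q_{East} = 0, so q_{West} = 167 − 0.5q_{East}.
By the same steps for East: q_{East} = 167.5 − 0.5q_{West}.
Substituting the second reaction function into the first: q_{West} = 167 − 0.5(167.5 − 0.5q_{West}), which gives 0.75q_{West} = 83.25 ⇒ q_{West} = 111.
Then q_{East} = 167.5 − 0.5·111 = 112.

111, 112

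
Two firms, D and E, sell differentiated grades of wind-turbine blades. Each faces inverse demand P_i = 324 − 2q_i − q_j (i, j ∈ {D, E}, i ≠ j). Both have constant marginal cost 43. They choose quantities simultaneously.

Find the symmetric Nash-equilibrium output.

56.2

Firm D's profit: π = q_D(324 − 2q_D − q_E) − 43q_D.
∂π/∂q_D = 281 − 4q_D − q_E = 0 ⇒ q_D = 70.25 − 0.25q_E.
Setting q_D = q_E in the reaction function: q_D = 70.25 − 0.25q_D, so q_D = 70.25 / 1.25 = 56.2.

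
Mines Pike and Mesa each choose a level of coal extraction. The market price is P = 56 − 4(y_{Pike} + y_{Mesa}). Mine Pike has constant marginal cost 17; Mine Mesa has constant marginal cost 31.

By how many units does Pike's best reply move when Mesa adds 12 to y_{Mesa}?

-6

Mine Pike's profit: π = y_{Pike}(56 − 4(y_{Pike} + y_{Mesa})) − 17y_{Pike}.
∂π/∂y_{Pike} = 39 − 8y_{Pike} − 4y_{Mesa} = 0, so y_{Pike} = 4.875 − 0.5y_{Mesa}.
The reaction-function slope is −0.5, so a 12-unit rise in y_{Mesa} moves y_{Pike} by −0.5 × 12 = −6. Pike's best response falls — the actions are strategic substitutes.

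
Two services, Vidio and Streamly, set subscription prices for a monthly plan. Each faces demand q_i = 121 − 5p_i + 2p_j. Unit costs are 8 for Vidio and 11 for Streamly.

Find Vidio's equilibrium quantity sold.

Vidio's profit: π = (p_{Vidio} − 8)(121 − 5p_{Vidio} + 2p_{Streamly}).
∂π/∂p_{Vidio} = 161 − 10p_{Vidio} + 2p_{Streamly} = 0 ⇒ p_{Vidio} = 16.1 + 0.2p_{Streamly}.
Similarly p_{Streamly} = 17.6 + 0.2p_{Vidio}.
Plugging p_{Streamly} into Vidio's best response: p_{Vidio} = 16.1 + 0.2(17.6 + 0.2p_{Vidio}) ⇒ 0.96p_{Vidio} = 19.62, so p_{Vidio} = 20.4375.
Then p_{Streamly} = 17.6 + 0.2·20.4375 = 21.6875.
q_{Vidio} = 121 − 5·20.4375 + 2·21.6875 = 62.1875.

62.1875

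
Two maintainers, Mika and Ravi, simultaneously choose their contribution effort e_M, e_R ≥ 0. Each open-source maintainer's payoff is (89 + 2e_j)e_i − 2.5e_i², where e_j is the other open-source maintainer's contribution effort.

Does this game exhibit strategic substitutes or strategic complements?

Mika's payoff is (89 + 2e_R)e_M − 2.5e_M².
∂π/∂e_M = 89 + 2e_R − 5e_M = 0, so e_M = 17.8 + 0.4e_R.
The best-response slope de_M/de_R = 0.4 > 0: the reaction function is upward-sloping, so the choices are strategic complements.

strategic complements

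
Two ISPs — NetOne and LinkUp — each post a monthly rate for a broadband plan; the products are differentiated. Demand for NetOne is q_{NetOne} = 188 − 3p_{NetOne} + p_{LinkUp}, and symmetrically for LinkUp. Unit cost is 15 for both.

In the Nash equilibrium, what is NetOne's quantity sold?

94.8

NetOne's profit: π = (p_{NetOne} − 15)(188 − 3p_{NetOne} + p_{LinkUp}).
∂π/∂p_{NetOne} = 233 − 6p_{NetOne} + p_{LinkUp} = 0 ⇒ p_{NetOne} = 233/6 + (1/6)p_{LinkUp}.
Setting p_{NetOne} = p_{LinkUp} in the reaction function: p_{NetOne} = 233/6 + (1/6)p_{NetOne}, so p_{NetOne} = (233/6) / (5/6) = 46.6.
q_{NetOne} = 188 − 3·46.6 + 46.6 = 94.8.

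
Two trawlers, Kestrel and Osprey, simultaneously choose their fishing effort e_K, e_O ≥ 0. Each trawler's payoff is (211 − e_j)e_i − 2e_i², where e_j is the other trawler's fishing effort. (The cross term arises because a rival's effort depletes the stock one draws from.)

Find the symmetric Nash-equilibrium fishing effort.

Kestrel's payoff is (211 − e_O)e_K − 2e_K².
∂π/∂e_K = 211 − e_O − 4e_K = 0, so e_K = 52.75 − 0.25e_O.
The game is symmetric, so in equilibrium e_O = e_K: the reaction function gives 1.25e_K = 52.75, hence e_K = 42.2.

42.2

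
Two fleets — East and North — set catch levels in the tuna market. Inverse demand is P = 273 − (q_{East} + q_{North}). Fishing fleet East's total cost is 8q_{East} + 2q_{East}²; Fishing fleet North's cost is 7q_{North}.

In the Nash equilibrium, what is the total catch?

145

Fishing fleet East's profit: π = q_{East}(273 − (q_{East} + q_{North})) − 8q_{East} − 2q_{East}².
∂π/∂q_{East} = 265 − 6q_{East} − q_{North} = 0, so q_{East} = 265/6 − (1/6)q_{North}.
For North: ∂π/∂q_{North} = 266 − 2q_{North} − q_{East} = 0 ⇒ q_{North} = 133 − 0.5q_{East}.
Substituting the second reaction function into the first: q_{East} = 265/6 − (1/6)(133 − 0.5q_{East}), which gives (11/12)q_{East} = 22 ⇒ q_{East} = 24.
Then q_{North} = 133 − 0.5·24 = 121.
Total catch: 24 + 121 = 145.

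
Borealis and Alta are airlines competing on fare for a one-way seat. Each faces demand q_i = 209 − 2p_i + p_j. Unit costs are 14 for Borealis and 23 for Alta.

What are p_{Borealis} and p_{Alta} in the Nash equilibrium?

Borealis's profit: π = (p_{Borealis} − 14)(209 − 2p_{Borealis} + p_{Alta}).
∂π/∂p_{Borealis} = 237 − 4p_{Borealis} + p_{Alta} = 0 ⇒ p_{Borealis} = 59.25 + 0.25p_{Alta}.
Similarly p_{Alta} = 63.75 + 0.25p_{Borealis}.
Solving the two reaction functions simultaneously: (1 − (0.25)(0.25))p_{Borealis} = 59.25 + 0.25·63.75, so 0.9375p_{Borealis} = 75.1875 and p_{Borealis} = 80.2.
Then p_{Alta} = 63.75 + 0.25·80.2 = 83.8.

80.2, 83.8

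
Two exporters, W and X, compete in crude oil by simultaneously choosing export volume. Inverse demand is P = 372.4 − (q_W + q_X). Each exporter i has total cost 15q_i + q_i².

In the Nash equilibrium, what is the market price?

Exporter W's profit: π = q_W(372.4 − (q_W + q_X)) − 15q_W − q_W².
∂π/∂q_W = 357.4 − 4q_W − q_X = 0, so q_W = 89.35 − 0.25q_X.
Setting q_W = q_X in the reaction function: q_W = 89.35 − 0.25q_W, so q_W = 89.35 / 1.25 = 71.48.
Equilibrium price: P = 372.4 − 142.96 = 229.44.

229.44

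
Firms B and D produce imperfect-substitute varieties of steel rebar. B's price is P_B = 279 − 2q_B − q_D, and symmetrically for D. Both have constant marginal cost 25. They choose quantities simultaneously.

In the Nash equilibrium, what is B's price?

Firm B's profit: π = q_B(279 − 2q_B − q_D) − 25q_B.
∂π/∂q_B = 254 − 4q_B − q_D = 0 ⇒ q_B = 63.5 − 0.25q_D.
Setting q_B = q_D in the reaction function: q_B = 63.5 − 0.25q_B, so q_B = 63.5 / 1.25 = 50.8.
P_B = 279 − 2·50.8 − 50.8 = 126.6.

126.6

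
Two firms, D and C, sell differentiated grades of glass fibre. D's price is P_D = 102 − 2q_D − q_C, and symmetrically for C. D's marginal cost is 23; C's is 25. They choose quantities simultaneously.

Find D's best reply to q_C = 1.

Firm D's profit: π = q_D(102 − 2q_D − q_C) − 23q_D.
∂π/∂q_D = 79 − 4q_D − q_C = 0 ⇒ q_D = 19.75 − 0.25q_C.
At q_C = 1: q_D = 19.75 − 0.25·1 = 19.5.

19.5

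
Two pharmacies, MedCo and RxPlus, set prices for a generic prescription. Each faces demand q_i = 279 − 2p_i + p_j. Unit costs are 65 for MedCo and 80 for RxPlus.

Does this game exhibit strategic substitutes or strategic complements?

MedCo's profit: π = (p_{MedCo} − 65)(279 − 2p_{MedCo} + p_{RxPlus}).
∂π/∂p_{MedCo} = 409 − 4p_{MedCo} + p_{RxPlus} = 0 ⇒ p_{MedCo} = 102.25 + 0.25p_{RxPlus}.
The best-response slope dp_{MedCo}/dp_{RxPlus} = 0.25 > 0: the reaction function is upward-sloping, so the choices are strategic complements.

strategic complements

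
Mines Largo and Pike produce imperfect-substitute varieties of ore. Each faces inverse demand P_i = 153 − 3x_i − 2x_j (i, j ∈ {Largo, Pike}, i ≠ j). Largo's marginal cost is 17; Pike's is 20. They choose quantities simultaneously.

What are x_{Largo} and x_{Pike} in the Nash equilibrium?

Mine Largo's profit: π = x_{Largo}(153 − 3x_{Largo} − 2x_{Pike}) − 17x_{Largo}.
∂π/∂x_{Largo} = 136 − 6x_{Largo} − 2x_{Pike} = 0 ⇒ x_{Largo} = 68/3 − (1/3)x_{Pike}.
Similarly x_{Pike} = 133/6 − (1/3)x_{Largo}.
Substituting the second reaction function into the first: x_{Largo} = 68/3 − (1/3)(133/6 − (1/3)x_{Largo}), which gives (8/9)x_{Largo} = 275/18 ⇒ x_{Largo} = 17.1875.
Then x_{Pike} = 133/6 − (1/3)·17.1875 = 16.4375.

17.1875, 16.4375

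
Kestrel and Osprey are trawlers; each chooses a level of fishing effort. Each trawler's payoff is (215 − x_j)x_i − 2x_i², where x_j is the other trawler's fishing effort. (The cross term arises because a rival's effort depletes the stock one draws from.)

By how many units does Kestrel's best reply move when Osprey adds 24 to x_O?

Kestrel's payoff is (215 − x_O)x_K − 2x_K².
∂π/∂x_K = 215 − x_O − 4x_K = 0, so x_K = 53.75 − 0.25x_O.
The reaction-function slope is −0.25, so a 24-unit rise in x_O moves x_K by −0.25 × 24 = −6. Kestrel's best response falls — the actions are strategic substitutes.

-6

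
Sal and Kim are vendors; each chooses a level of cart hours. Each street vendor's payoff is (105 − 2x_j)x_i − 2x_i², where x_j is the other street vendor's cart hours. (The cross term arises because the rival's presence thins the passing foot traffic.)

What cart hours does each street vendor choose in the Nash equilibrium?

17.5

Sal's payoff is (105 − 2x_K)x_S − 2x_S².
∂π/∂x_S = 105 − 2x_K − 4x_S = 0, so x_S = 26.25 − 0.5x_K.
By symmetry x_K = x_S; substituting into the reaction function, 1.5x_S = 26.25 and x_S = 17.5.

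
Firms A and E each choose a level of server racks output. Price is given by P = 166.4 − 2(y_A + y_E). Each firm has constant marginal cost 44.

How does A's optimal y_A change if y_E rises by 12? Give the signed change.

Firm A's profit: π = y_A(166.4 − 2(y_A + y_E)) − 44y_A.
∂π/∂y_A = 122.4 − 4y_A − 2y_E = 0, so y_A = 30.6 − 0.5y_E.
The reaction-function slope is −0.5, so a 12-unit rise in y_E moves y_A by −0.5 × 12 = −6. A's best response falls — the actions are strategic substitutes.

-6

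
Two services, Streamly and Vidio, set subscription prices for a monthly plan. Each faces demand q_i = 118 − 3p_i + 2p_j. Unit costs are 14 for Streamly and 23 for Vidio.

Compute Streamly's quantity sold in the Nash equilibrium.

83.0625

Streamly's profit: π = (p_{Streamly} − 14)(118 − 3p_{Streamly} + 2p_{Vidio}).
∂π/∂p_{Streamly} = 160 − 6p_{Streamly} + 2p_{Vidio} = 0 ⇒ p_{Streamly} = 80/3 + (1/3)p_{Vidio}.
Similarly p_{Vidio} = 187/6 + (1/3)p_{Streamly}.
Substituting the second reaction function into the first: p_{Streamly} = 80/3 + (1/3)(187/6 + (1/3)p_{Streamly}), which gives (8/9)p_{Streamly} = 667/18 ⇒ p_{Streamly} = 41.6875.
Then p_{Vidio} = 187/6 + (1/3)·41.6875 = 45.0625.
q_{Streamly} = 118 − 3·41.6875 + 2·45.0625 = 83.0625.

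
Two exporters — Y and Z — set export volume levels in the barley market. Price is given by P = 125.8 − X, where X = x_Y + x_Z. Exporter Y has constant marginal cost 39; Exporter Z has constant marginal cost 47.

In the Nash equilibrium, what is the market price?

70.6

Exporter Y's profit: π = x_Y(125.8 − (x_Y + x_Z)) − 39x_Y.
∂π/∂x_Y = 86.8 − 2x_Y − x_Z = 0, so x_Y = 43.4 − 0.5x_Z.
By the same steps for Z: x_Z = 39.4 − 0.5x_Y.
Substituting the second reaction function into the first: x_Y = 43.4 − 0.5(39.4 − 0.5x_Y), which gives 0.75x_Y = 23.7 ⇒ x_Y = 31.6.
Then x_Z = 39.4 − 0.5·31.6 = 23.6.
Equilibrium price: P = 125.8 − 55.2 = 70.6.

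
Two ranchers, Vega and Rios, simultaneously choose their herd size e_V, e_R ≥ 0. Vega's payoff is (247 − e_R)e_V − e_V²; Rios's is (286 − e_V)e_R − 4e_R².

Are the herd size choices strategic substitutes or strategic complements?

strategic substitutes

Expanding Vega's payoff: 247e_V − e_Re_V − e_V².
∂π/∂e_V = 247 − e_R − 2e_V = 0, so e_V = 123.5 − 0.5e_R.
The best-response slope de_V/de_R = −0.5 < 0: the reaction function is downward-sloping, so the choices are strategic substitutes.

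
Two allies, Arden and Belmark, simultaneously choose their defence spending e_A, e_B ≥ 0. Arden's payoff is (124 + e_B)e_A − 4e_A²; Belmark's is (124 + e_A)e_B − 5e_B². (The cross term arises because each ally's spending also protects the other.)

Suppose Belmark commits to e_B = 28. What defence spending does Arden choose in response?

Expanding Arden's payoff: 124e_A + e_Be_A − 4e_A².
∂π/∂e_A = 124 + e_B − 8e_A = 0, so e_A = 15.5 + 0.125e_B.
At e_B = 28: e_A = 15.5 + 0.125·28 = 19.

19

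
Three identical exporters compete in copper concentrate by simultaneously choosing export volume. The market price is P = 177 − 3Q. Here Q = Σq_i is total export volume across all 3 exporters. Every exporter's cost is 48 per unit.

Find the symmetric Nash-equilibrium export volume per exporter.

10.75

A representative exporter's profit is π_i = q_i(177 − 3Q) − 48q_i, with Q = q_i + Σ_{j≠i} q_j.
First-order condition: 129 − 6q_i − 3Σ_{j≠i} q_j = 0.
Imposing symmetry (q_j = q for all j) turns Σ_{j≠i} q_j into 2q, so 129 = 12q and q = 10.75.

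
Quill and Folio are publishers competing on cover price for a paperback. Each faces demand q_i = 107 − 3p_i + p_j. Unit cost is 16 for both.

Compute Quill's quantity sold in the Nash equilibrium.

45

Quill's profit: π = (p_{Quill} − 16)(107 − 3p_{Quill} + p_{Folio}).
∂π/∂p_{Quill} = 155 − 6p_{Quill} + p_{Folio} = 0 ⇒ p_{Quill} = 155/6 + (1/6)p_{Folio}.
Setting p_{Quill} = p_{Folio} in the reaction function: p_{Quill} = 155/6 + (1/6)p_{Quill}, so p_{Quill} = (155/6) / (5/6) = 31.
q_{Quill} = 107 − 3·31 + 31 = 45.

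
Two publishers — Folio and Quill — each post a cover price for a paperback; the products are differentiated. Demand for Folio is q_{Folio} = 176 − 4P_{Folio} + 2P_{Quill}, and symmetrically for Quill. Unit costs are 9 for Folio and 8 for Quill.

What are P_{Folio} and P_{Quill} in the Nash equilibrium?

35.2, 34.8

Folio's profit: π = (P_{Folio} − 9)(176 − 4P_{Folio} + 2P_{Quill}).
∂π/∂P_{Folio} = 212 − 8P_{Folio} + 2P_{Quill} = 0 ⇒ P_{Folio} = 26.5 + 0.25P_{Quill}.
Similarly P_{Quill} = 26 + 0.25P_{Folio}.
Plugging P_{Quill} into Folio's best response: P_{Folio} = 26.5 + 0.25(26 + 0.25P_{Folio}) ⇒ 0.9375P_{Folio} = 33, so P_{Folio} = 35.2.
Then P_{Quill} = 26 + 0.25·35.2 = 34.8.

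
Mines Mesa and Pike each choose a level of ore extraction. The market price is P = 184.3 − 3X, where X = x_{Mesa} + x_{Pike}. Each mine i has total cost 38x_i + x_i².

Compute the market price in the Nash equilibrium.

104.5

Mine Mesa's profit: π = x_{Mesa}(184.3 − 3(x_{Mesa} + x_{Pike})) − 38x_{Mesa} − x_{Mesa}².
∂π/∂x_{Mesa} = 146.3 − 8x_{Mesa} − 3x_{Pike} = 0, so x_{Mesa} = 18.2875 − 0.375x_{Pike}.
Setting x_{Mesa} = x_{Pike} in the reaction function: x_{Mesa} = 18.2875 − 0.375x_{Mesa}, so x_{Mesa} = 18.2875 / 1.375 = 13.3.
Equilibrium price: P = 184.3 − 3·26.6 = 104.5.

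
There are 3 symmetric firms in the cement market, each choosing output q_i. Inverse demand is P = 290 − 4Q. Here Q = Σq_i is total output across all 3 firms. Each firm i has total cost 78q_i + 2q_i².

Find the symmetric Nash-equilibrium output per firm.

A representative firm's profit is π_i = q_i(290 − 4Q) − 78q_i − 2q_i², with Q = q_i + Σ_{j≠i} q_j.
First-order condition: 212 − 12q_i − 4Σ_{j≠i} q_j = 0.
With identical firms, set every q_j = q: then 212 − 12q − 8q = 0, i.e. q = 212/20 = 10.6.

10.6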